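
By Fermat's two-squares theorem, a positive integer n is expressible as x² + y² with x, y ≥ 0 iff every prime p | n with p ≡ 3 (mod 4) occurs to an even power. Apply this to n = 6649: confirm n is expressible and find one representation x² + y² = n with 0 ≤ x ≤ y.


Step 1: Factor n = 6649 = 61 · 109.
Step 2: Check the mod-4 condition on each prime factor: 61 ≡ 1 (mod 4), exponent 1; 109 ≡ 1 (mod 4), exponent 1.
All primes ≡ 3 (mod 4) appear to even exponent (or don't appear), so by the two-squares theorem n IS expressible as a sum of two squares.
Step 3: Build a representation. Here n = 61 · 109 is a product of primes ≡ 1 (mod 4). Each prime p ≡ 1 (mod 4) is itself a sum of two squares; find a² by testing p − a² for a perfect square:
  61: 61 − 1² = 60, 61 − 2² = 57, 61 − 3² = 52, 61 − 4² = 45, 61 − 5² = 36 = 6² ⇒ 61 = 5² + 6².
  109: 109 − 1² = 108, 109 − 2² = 105, 109 − 3² = 100 = 10² ⇒ 109 = 3² + 10².
  Combine using the Brahmagupta–Fibonacci identity (a² + b²)(c² + d²) = (ac − bd)² + (ad + bc)² = (ac + bd)² + (ad − bc)²:
  61 · 109 = 6649: from (5² + 6²)(3² + 10²), take (5·3 − 6·10, 5·10 + 6·3) = (15 − 60, 50 + 18) = (-45, 68); dropping signs (only squares matter) gives (45, 68); check 45² + 68² = 2025 + 4624 = 6649 ✓.
Step 4: Order so x ≤ y and verify: 45² + 68² = 2025 + 4624 = 6649 = n. ✓

n = 6649 = 45² + 68² (one valid representation with x ≤ y).


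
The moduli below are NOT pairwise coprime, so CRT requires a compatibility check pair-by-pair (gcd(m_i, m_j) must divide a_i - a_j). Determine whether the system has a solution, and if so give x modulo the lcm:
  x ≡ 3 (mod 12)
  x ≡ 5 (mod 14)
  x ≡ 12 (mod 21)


Moduli 12, 14, 21 are not pairwise coprime, so CRT works modulo lcm(m_i) when all pairwise compatibility conditions hold.
Pairwise compatibility: gcd(m_i, m_j) must divide a_i - a_j for every pair.
Merge one congruence at a time:
  Start: x ≡ 3 (mod 12).
  Combine with x ≡ 5 (mod 14): gcd(12, 14) = 2; 5 - 3 = 2, which IS divisible by 2, so compatible.
    Write x = 3 + 12·t and substitute into x ≡ 5 (mod 14): 12·t ≡ 5 − 3 = 2 (mod 14).
    Divide the congruence (and modulus) by g = 2: 6·t ≡ 1 (mod 7).
    The inverse of 6 mod 7 is 6 (since 6·6 = 36 = 5·7 + 1), so t ≡ 6·1 = 6 ≡ 6 (mod 7).
    Then x = 3 + 12·6 = 75, valid modulo lcm(12, 14) = 84: x ≡ 75 (mod 84).
  Combine with x ≡ 12 (mod 21): gcd(84, 21) = 21; 12 - 75 = -63, which IS divisible by 21, so compatible.
    Write x = 75 + 84·t and substitute into x ≡ 12 (mod 21): 84·t ≡ 12 − 75 = -63 (mod 21).
    Divide the congruence (and modulus) by g = 21: 4·t ≡ -3 (mod 1).
    Modulo 1 every t works; take t = 0.
    Then x = 75 + 84·0 = 75, valid modulo lcm(84, 21) = 84: x ≡ 75 (mod 84).
Verify: 75 mod 12 = 3, 75 mod 14 = 5, 75 mod 21 = 12.

x ≡ 75 (mod 84).


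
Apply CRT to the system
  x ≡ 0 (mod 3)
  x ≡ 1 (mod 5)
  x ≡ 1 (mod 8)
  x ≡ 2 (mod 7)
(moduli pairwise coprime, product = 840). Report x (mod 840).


Product of moduli M = 3 · 5 · 8 · 7 = 840.
Merge one congruence at a time:
  Start: x ≡ 0 (mod 3).
  Combine with x ≡ 1 (mod 5); new modulus lcm = 15.
    Write x = 0 + 3·t and substitute into x ≡ 1 (mod 5): 3·t ≡ 1 − 0 = 1 (mod 5).
    The inverse of 3 mod 5 is 2 (since 3·2 = 6 = 1·5 + 1), so t ≡ 2·1 = 2 ≡ 2 (mod 5).
    Then x = 0 + 3·2 = 6, valid modulo lcm(3, 5) = 15: x ≡ 6 (mod 15).
  Combine with x ≡ 1 (mod 8); new modulus lcm = 120.
    Write x = 6 + 15·t and substitute into x ≡ 1 (mod 8): 15·t ≡ 1 − 6 = -5 (mod 8).
    Reduce coefficients mod 8: 7·t ≡ 3 (mod 8).
    The inverse of 7 mod 8 is 7 (since 7·7 = 49 = 6·8 + 1), so t ≡ 7·3 = 21 ≡ 5 (mod 8).
    Then x = 6 + 15·5 = 81, valid modulo lcm(15, 8) = 120: x ≡ 81 (mod 120).
  Combine with x ≡ 2 (mod 7); new modulus lcm = 840.
    Write x = 81 + 120·t and substitute into x ≡ 2 (mod 7): 120·t ≡ 2 − 81 = -79 (mod 7).
    Reduce coefficients mod 7: 1·t ≡ 5 (mod 7).
    So t ≡ 5 (mod 7).
    Then x = 81 + 120·5 = 681, valid modulo lcm(120, 7) = 840: x ≡ 681 (mod 840).
Verify against each original: 681 mod 3 = 0, 681 mod 5 = 1, 681 mod 8 = 1, 681 mod 7 = 2.

x ≡ 681 (mod 840).


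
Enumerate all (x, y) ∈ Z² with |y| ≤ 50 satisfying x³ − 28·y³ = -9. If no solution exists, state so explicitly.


The equation is x³ - 28y³ = -9. For fixed y, x³ = 28·y³ − 9, so a solution requires the RHS to be a perfect cube.
Strategy: iterate y from -50 to 50, compute RHS = 28·y³ − 9, and check whether it is a (positive or negative) perfect cube.
Check small values of y:
  y = 0: RHS = -9 is not a perfect cube.
  y = 1: RHS = 19 is not a perfect cube.
  y = -1: RHS = -37 is not a perfect cube.
  y = 2: RHS = 215 is not a perfect cube.
  y = -2: RHS = -233 is not a perfect cube.
  y = 3: RHS = 747 is not a perfect cube.
  y = -3: RHS = -765 is not a perfect cube.
Continuing the search up to |y| = 50 finds no solutions either.
No (x, y) in the scanned range satisfies the equation.

No integer solutions with |y| ≤ 50.


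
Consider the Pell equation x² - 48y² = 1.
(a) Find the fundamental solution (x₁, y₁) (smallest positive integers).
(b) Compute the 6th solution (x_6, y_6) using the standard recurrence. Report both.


Step 1: Find the fundamental solution (x₁, y₁) of x² - 48y² = 1.
  Expand √48 as a continued fraction. a₀ = ⌊√48⌋ = 6; iterate m_{k+1} = d_k·a_k − m_k, d_{k+1} = (48 − m_{k+1}²)/d_k, a_{k+1} = ⌊(a₀ + m_{k+1})/d_{k+1}⌋ (starting m₀ = 0, d₀ = 1), with convergents p_k = a_k·p_{k-1} + p_{k-2}, q_k = a_k·q_{k-1} + q_{k-2} (p₋₁ = 1, q₋₁ = 0):
  k = 0: a₀ = 6; p₀/q₀ = 6/1; p₀² − 48·q₀² = 36 − 48 = -12.
  k = 1: m = 6, d = 12, a = ⌊(6 + 6)/12⌋ = 1; p/q = (1·6 + 1)/(1·1 + 0) = 7/1; p² − 48·q² = 49 − 48 = 1.
  The first convergent with p² − 48·q² = 1 gives the fundamental solution (x₁, y₁) = (7, 1).
Step 2: Apply the recurrence (x_{n+1}, y_{n+1}) = (x₁x_n + 48y₁y_n, x₁y_n + y₁x_n) repeatedly.
  From (x_1, y_1) = (7, 1): x_2 = 7·7 + 48·1·1 = 97; y_2 = 7·1 + 1·7 = 14.
  From (x_2, y_2) = (97, 14): x_3 = 7·97 + 48·1·14 = 1351; y_3 = 7·14 + 1·97 = 195.
  From (x_3, y_3) = (1351, 195): x_4 = 7·1351 + 48·1·195 = 18817; y_4 = 7·195 + 1·1351 = 2716.
  From (x_4, y_4) = (18817, 2716): x_5 = 7·18817 + 48·1·2716 = 262087; y_5 = 7·2716 + 1·18817 = 37829.
  From (x_5, y_5) = (262087, 37829): x_6 = 7·262087 + 48·1·37829 = 3650401; y_6 = 7·37829 + 1·262087 = 526890.
Step 3: Verify x_6² - 48·y_6² = 13325427460801 - 13325427460800 = 1 (should be 1). ✓

(x_1, y_1) = (7, 1); (x_6, y_6) = (3650401, 526890).


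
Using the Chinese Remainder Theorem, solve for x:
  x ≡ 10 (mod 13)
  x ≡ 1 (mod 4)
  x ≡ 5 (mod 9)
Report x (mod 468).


Moduli 13, 4, 9 are pairwise coprime; by CRT there is a unique solution modulo M = 13 · 4 · 9 = 468.
Solve pairwise, accumulating the modulus:
  Start with x ≡ 10 (mod 13).
  Combine with x ≡ 1 (mod 4): since gcd(13, 4) = 1, we get a unique residue mod 52.
    Write x = 10 + 13·t and substitute into x ≡ 1 (mod 4): 13·t ≡ 1 − 10 = -9 (mod 4).
    Reduce coefficients mod 4: 1·t ≡ 3 (mod 4).
    So t ≡ 3 (mod 4).
    Then x = 10 + 13·3 = 49, valid modulo lcm(13, 4) = 52: x ≡ 49 (mod 52).
  Combine with x ≡ 5 (mod 9): since gcd(52, 9) = 1, we get a unique residue mod 468.
    Write x = 49 + 52·t and substitute into x ≡ 5 (mod 9): 52·t ≡ 5 − 49 = -44 (mod 9).
    Reduce coefficients mod 9: 7·t ≡ 1 (mod 9).
    The inverse of 7 mod 9 is 4 (since 7·4 = 28 = 3·9 + 1), so t ≡ 4·1 = 4 ≡ 4 (mod 9).
    Then x = 49 + 52·4 = 257, valid modulo lcm(52, 9) = 468: x ≡ 257 (mod 468).
Verify: 257 mod 13 = 10 ✓, 257 mod 4 = 1 ✓, 257 mod 9 = 5 ✓.

x ≡ 257 (mod 468).


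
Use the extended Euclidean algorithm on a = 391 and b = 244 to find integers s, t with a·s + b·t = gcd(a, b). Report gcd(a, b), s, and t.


Euclidean algorithm on (391, 244) — divide until remainder is 0:
  391 = 1 · 244 + 147
  244 = 1 · 147 + 97
  147 = 1 · 97 + 50
  97 = 1 · 50 + 47
  50 = 1 · 47 + 3
  47 = 15 · 3 + 2
  3 = 1 · 2 + 1
  2 = 2 · 1 + 0
gcd(391, 244) = 1.
Track Bezout coefficients alongside the remainders: start with r₀ = 391 = a·1 + b·0 (s = 1, t = 0) and r₁ = 244 = a·0 + b·1 (s = 0, t = 1); each new remainder r_{k+1} = r_{k-1} − q_k·r_k inherits s_{k+1} = s_{k-1} − q_k·s_k, t_{k+1} = t_{k-1} − q_k·t_k, so r_k = a·s_k + b·t_k at every step:
  q = 1: r = 147, s = 1 − 1·0 = 1, t = 0 − 1·1 = -1  (check: 391·1 + 244·(-1) = 147)
  q = 1: r = 97, s = 0 − 1·1 = -1, t = 1 − 1·(-1) = 2  (check: 391·(-1) + 244·2 = 97)
  q = 1: r = 50, s = 1 − 1·(-1) = 2, t = -1 − 1·2 = -3  (check: 391·2 + 244·(-3) = 50)
  q = 1: r = 47, s = -1 − 1·2 = -3, t = 2 − 1·(-3) = 5  (check: 391·(-3) + 244·5 = 47)
  q = 1: r = 3, s = 2 − 1·(-3) = 5, t = -3 − 1·5 = -8  (check: 391·5 + 244·(-8) = 3)
  q = 15: r = 2, s = -3 − 15·5 = -78, t = 5 − 15·(-8) = 125  (check: 391·(-78) + 244·125 = 2)
  q = 1: r = 1, s = 5 − 1·(-78) = 83, t = -8 − 1·125 = -133  (check: 391·83 + 244·(-133) = 1)
The row with r = 1 (the gcd) gives the Bezout coefficients s = 83, t = -133.
Result: 391 · (83) + 244 · (-133) = 1.

gcd(391, 244) = 1; s = 83, t = -133 (check: 391·83 + 244·(-133) = 1).


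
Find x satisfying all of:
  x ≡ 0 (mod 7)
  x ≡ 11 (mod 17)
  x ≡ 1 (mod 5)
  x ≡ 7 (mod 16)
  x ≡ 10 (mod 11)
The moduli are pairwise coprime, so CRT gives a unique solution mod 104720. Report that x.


Product of moduli M = 7 · 17 · 5 · 16 · 11 = 104720.
Merge one congruence at a time:
  Start: x ≡ 0 (mod 7).
  Combine with x ≡ 11 (mod 17); new modulus lcm = 119.
    Write x = 0 + 7·t and substitute into x ≡ 11 (mod 17): 7·t ≡ 11 − 0 = 11 (mod 17).
    The inverse of 7 mod 17 is 5 (since 7·5 = 35 = 2·17 + 1), so t ≡ 5·11 = 55 ≡ 4 (mod 17).
    Then x = 0 + 7·4 = 28, valid modulo lcm(7, 17) = 119: x ≡ 28 (mod 119).
  Combine with x ≡ 1 (mod 5); new modulus lcm = 595.
    Write x = 28 + 119·t and substitute into x ≡ 1 (mod 5): 119·t ≡ 1 − 28 = -27 (mod 5).
    Reduce coefficients mod 5: 4·t ≡ 3 (mod 5).
    The inverse of 4 mod 5 is 4 (since 4·4 = 16 = 3·5 + 1), so t ≡ 4·3 = 12 ≡ 2 (mod 5).
    Then x = 28 + 119·2 = 266, valid modulo lcm(119, 5) = 595: x ≡ 266 (mod 595).
  Combine with x ≡ 7 (mod 16); new modulus lcm = 9520.
    Write x = 266 + 595·t and substitute into x ≡ 7 (mod 16): 595·t ≡ 7 − 266 = -259 (mod 16).
    Reduce coefficients mod 16: 3·t ≡ 13 (mod 16).
    The inverse of 3 mod 16 is 11 (since 3·11 = 33 = 2·16 + 1), so t ≡ 11·13 = 143 ≡ 15 (mod 16).
    Then x = 266 + 595·15 = 9191, valid modulo lcm(595, 16) = 9520: x ≡ 9191 (mod 9520).
  Combine with x ≡ 10 (mod 11); new modulus lcm = 104720.
    Write x = 9191 + 9520·t and substitute into x ≡ 10 (mod 11): 9520·t ≡ 10 − 9191 = -9181 (mod 11).
    Reduce coefficients mod 11: 5·t ≡ 4 (mod 11).
    The inverse of 5 mod 11 is 9 (since 5·9 = 45 = 4·11 + 1), so t ≡ 9·4 = 36 ≡ 3 (mod 11).
    Then x = 9191 + 9520·3 = 37751, valid modulo lcm(9520, 11) = 104720: x ≡ 37751 (mod 104720).
Verify against each original: 37751 mod 7 = 0, 37751 mod 17 = 11, 37751 mod 5 = 1, 37751 mod 16 = 7, 37751 mod 11 = 10.

x ≡ 37751 (mod 104720).


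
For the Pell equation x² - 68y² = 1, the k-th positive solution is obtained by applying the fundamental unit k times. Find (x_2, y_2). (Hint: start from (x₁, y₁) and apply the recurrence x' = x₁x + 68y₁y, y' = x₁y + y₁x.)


Step 1: Find the fundamental solution (x₁, y₁) of x² - 68y² = 1.
  Expand √68 as a continued fraction. a₀ = ⌊√68⌋ = 8; iterate m_{k+1} = d_k·a_k − m_k, d_{k+1} = (68 − m_{k+1}²)/d_k, a_{k+1} = ⌊(a₀ + m_{k+1})/d_{k+1}⌋ (starting m₀ = 0, d₀ = 1), with convergents p_k = a_k·p_{k-1} + p_{k-2}, q_k = a_k·q_{k-1} + q_{k-2} (p₋₁ = 1, q₋₁ = 0):
  k = 0: a₀ = 8; p₀/q₀ = 8/1; p₀² − 68·q₀² = 64 − 68 = -4.
  k = 1: m = 8, d = 4, a = ⌊(8 + 8)/4⌋ = 4; p/q = (4·8 + 1)/(4·1 + 0) = 33/4; p² − 68·q² = 1089 − 1088 = 1.
  The first convergent with p² − 68·q² = 1 gives the fundamental solution (x₁, y₁) = (33, 4).
Step 2: Apply the recurrence (x_{n+1}, y_{n+1}) = (x₁x_n + 68y₁y_n, x₁y_n + y₁x_n) repeatedly.
  From (x_1, y_1) = (33, 4): x_2 = 33·33 + 68·4·4 = 2177; y_2 = 33·4 + 4·33 = 264.
Step 3: Verify x_2² - 68·y_2² = 4739329 - 4739328 = 1 (should be 1). ✓

(x_1, y_1) = (33, 4); (x_2, y_2) = (2177, 264).


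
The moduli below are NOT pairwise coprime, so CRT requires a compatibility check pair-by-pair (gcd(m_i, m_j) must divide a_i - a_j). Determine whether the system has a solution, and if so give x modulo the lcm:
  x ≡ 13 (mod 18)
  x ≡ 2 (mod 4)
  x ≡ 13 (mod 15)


Moduli 18, 4, 15 are not pairwise coprime, so CRT works modulo lcm(m_i) when all pairwise compatibility conditions hold.
Pairwise compatibility: gcd(m_i, m_j) must divide a_i - a_j for every pair.
Merge one congruence at a time:
  Start: x ≡ 13 (mod 18).
  Combine with x ≡ 2 (mod 4): gcd(18, 4) = 2, and 2 - 13 = -11 is NOT divisible by 2.
    ⇒ system is inconsistent (no integer solution).

No solution (the system is inconsistent).


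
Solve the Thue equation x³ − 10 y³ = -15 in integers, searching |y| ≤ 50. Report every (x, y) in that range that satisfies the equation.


The equation is x³ - 10y³ = -15. For fixed y, x³ = 10·y³ − 15, so a solution requires the RHS to be a perfect cube.
Strategy: iterate y from -50 to 50, compute RHS = 10·y³ − 15, and check whether it is a (positive or negative) perfect cube.
Check small values of y:
  y = 0: RHS = -15 is not a perfect cube.
  y = 1: RHS = -5 is not a perfect cube.
  y = -1: RHS = -25 is not a perfect cube.
  y = 2: RHS = 65 is not a perfect cube.
  y = -2: RHS = -95 is not a perfect cube.
  y = 3: RHS = 255 is not a perfect cube.
  y = -3: RHS = -285 is not a perfect cube.
Continuing the search up to |y| = 50 finds no solutions either.
No (x, y) in the scanned range satisfies the equation.

No integer solutions with |y| ≤ 50.


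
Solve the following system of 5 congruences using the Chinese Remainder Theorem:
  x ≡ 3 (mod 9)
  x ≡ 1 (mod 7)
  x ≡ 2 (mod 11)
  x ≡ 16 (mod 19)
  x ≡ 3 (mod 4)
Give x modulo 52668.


Product of moduli M = 9 · 7 · 11 · 19 · 4 = 52668.
Merge one congruence at a time:
  Start: x ≡ 3 (mod 9).
  Combine with x ≡ 1 (mod 7); new modulus lcm = 63.
    Write x = 3 + 9·t and substitute into x ≡ 1 (mod 7): 9·t ≡ 1 − 3 = -2 (mod 7).
    Reduce coefficients mod 7: 2·t ≡ 5 (mod 7).
    The inverse of 2 mod 7 is 4 (since 2·4 = 8 = 1·7 + 1), so t ≡ 4·5 = 20 ≡ 6 (mod 7).
    Then x = 3 + 9·6 = 57, valid modulo lcm(9, 7) = 63: x ≡ 57 (mod 63).
  Combine with x ≡ 2 (mod 11); new modulus lcm = 693.
    Write x = 57 + 63·t and substitute into x ≡ 2 (mod 11): 63·t ≡ 2 − 57 = -55 (mod 11).
    Reduce coefficients mod 11: 8·t ≡ 0 (mod 11).
    The inverse of 8 mod 11 is 7 (since 8·7 = 56 = 5·11 + 1), so t ≡ 7·0 = 0 ≡ 0 (mod 11).
    Then x = 57 + 63·0 = 57, valid modulo lcm(63, 11) = 693: x ≡ 57 (mod 693).
  Combine with x ≡ 16 (mod 19); new modulus lcm = 13167.
    Write x = 57 + 693·t and substitute into x ≡ 16 (mod 19): 693·t ≡ 16 − 57 = -41 (mod 19).
    Reduce coefficients mod 19: 9·t ≡ 16 (mod 19).
    The inverse of 9 mod 19 is 17 (since 9·17 = 153 = 8·19 + 1), so t ≡ 17·16 = 272 ≡ 6 (mod 19).
    Then x = 57 + 693·6 = 4215, valid modulo lcm(693, 19) = 13167: x ≡ 4215 (mod 13167).
  Combine with x ≡ 3 (mod 4); new modulus lcm = 52668.
    Write x = 4215 + 13167·t and substitute into x ≡ 3 (mod 4): 13167·t ≡ 3 − 4215 = -4212 (mod 4).
    Reduce coefficients mod 4: 3·t ≡ 0 (mod 4).
    The inverse of 3 mod 4 is 3 (since 3·3 = 9 = 2·4 + 1), so t ≡ 3·0 = 0 ≡ 0 (mod 4).
    Then x = 4215 + 13167·0 = 4215, valid modulo lcm(13167, 4) = 52668: x ≡ 4215 (mod 52668).
Verify against each original: 4215 mod 9 = 3, 4215 mod 7 = 1, 4215 mod 11 = 2, 4215 mod 19 = 16, 4215 mod 4 = 3.

x ≡ 4215 (mod 52668).


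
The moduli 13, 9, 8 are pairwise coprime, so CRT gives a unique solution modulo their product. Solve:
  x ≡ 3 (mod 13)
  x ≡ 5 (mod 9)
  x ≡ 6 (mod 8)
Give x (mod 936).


Moduli 13, 9, 8 are pairwise coprime; by CRT there is a unique solution modulo M = 13 · 9 · 8 = 936.
Solve pairwise, accumulating the modulus:
  Start with x ≡ 3 (mod 13).
  Combine with x ≡ 5 (mod 9): since gcd(13, 9) = 1, we get a unique residue mod 117.
    Write x = 3 + 13·t and substitute into x ≡ 5 (mod 9): 13·t ≡ 5 − 3 = 2 (mod 9).
    Reduce coefficients mod 9: 4·t ≡ 2 (mod 9).
    The inverse of 4 mod 9 is 7 (since 4·7 = 28 = 3·9 + 1), so t ≡ 7·2 = 14 ≡ 5 (mod 9).
    Then x = 3 + 13·5 = 68, valid modulo lcm(13, 9) = 117: x ≡ 68 (mod 117).
  Combine with x ≡ 6 (mod 8): since gcd(117, 8) = 1, we get a unique residue mod 936.
    Write x = 68 + 117·t and substitute into x ≡ 6 (mod 8): 117·t ≡ 6 − 68 = -62 (mod 8).
    Reduce coefficients mod 8: 5·t ≡ 2 (mod 8).
    The inverse of 5 mod 8 is 5 (since 5·5 = 25 = 3·8 + 1), so t ≡ 5·2 = 10 ≡ 2 (mod 8).
    Then x = 68 + 117·2 = 302, valid modulo lcm(117, 8) = 936: x ≡ 302 (mod 936).
Verify: 302 mod 13 = 3 ✓, 302 mod 9 = 5 ✓, 302 mod 8 = 6 ✓.

x ≡ 302 (mod 936).


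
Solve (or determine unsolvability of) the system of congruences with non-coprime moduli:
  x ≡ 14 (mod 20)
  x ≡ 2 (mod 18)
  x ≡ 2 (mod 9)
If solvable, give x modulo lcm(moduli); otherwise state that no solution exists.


Moduli 20, 18, 9 are not pairwise coprime, so CRT works modulo lcm(m_i) when all pairwise compatibility conditions hold.
Pairwise compatibility: gcd(m_i, m_j) must divide a_i - a_j for every pair.
Merge one congruence at a time:
  Start: x ≡ 14 (mod 20).
  Combine with x ≡ 2 (mod 18): gcd(20, 18) = 2; 2 - 14 = -12, which IS divisible by 2, so compatible.
    Write x = 14 + 20·t and substitute into x ≡ 2 (mod 18): 20·t ≡ 2 − 14 = -12 (mod 18).
    Divide the congruence (and modulus) by g = 2: 10·t ≡ -6 (mod 9).
    Reduce coefficients mod 9: 1·t ≡ 3 (mod 9).
    So t ≡ 3 (mod 9).
    Then x = 14 + 20·3 = 74, valid modulo lcm(20, 18) = 180: x ≡ 74 (mod 180).
  Combine with x ≡ 2 (mod 9): gcd(180, 9) = 9; 2 - 74 = -72, which IS divisible by 9, so compatible.
    Write x = 74 + 180·t and substitute into x ≡ 2 (mod 9): 180·t ≡ 2 − 74 = -72 (mod 9).
    Divide the congruence (and modulus) by g = 9: 20·t ≡ -8 (mod 1).
    Modulo 1 every t works; take t = 0.
    Then x = 74 + 180·0 = 74, valid modulo lcm(180, 9) = 180: x ≡ 74 (mod 180).
Verify: 74 mod 20 = 14, 74 mod 18 = 2, 74 mod 9 = 2.

x ≡ 74 (mod 180).


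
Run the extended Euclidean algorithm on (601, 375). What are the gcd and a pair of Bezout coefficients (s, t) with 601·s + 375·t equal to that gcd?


Euclidean algorithm on (601, 375) — divide until remainder is 0:
  601 = 1 · 375 + 226
  375 = 1 · 226 + 149
  226 = 1 · 149 + 77
  149 = 1 · 77 + 72
  77 = 1 · 72 + 5
  72 = 14 · 5 + 2
  5 = 2 · 2 + 1
  2 = 2 · 1 + 0
gcd(601, 375) = 1.
Track Bezout coefficients alongside the remainders: start with r₀ = 601 = a·1 + b·0 (s = 1, t = 0) and r₁ = 375 = a·0 + b·1 (s = 0, t = 1); each new remainder r_{k+1} = r_{k-1} − q_k·r_k inherits s_{k+1} = s_{k-1} − q_k·s_k, t_{k+1} = t_{k-1} − q_k·t_k, so r_k = a·s_k + b·t_k at every step:
  q = 1: r = 226, s = 1 − 1·0 = 1, t = 0 − 1·1 = -1  (check: 601·1 + 375·(-1) = 226)
  q = 1: r = 149, s = 0 − 1·1 = -1, t = 1 − 1·(-1) = 2  (check: 601·(-1) + 375·2 = 149)
  q = 1: r = 77, s = 1 − 1·(-1) = 2, t = -1 − 1·2 = -3  (check: 601·2 + 375·(-3) = 77)
  q = 1: r = 72, s = -1 − 1·2 = -3, t = 2 − 1·(-3) = 5  (check: 601·(-3) + 375·5 = 72)
  q = 1: r = 5, s = 2 − 1·(-3) = 5, t = -3 − 1·5 = -8  (check: 601·5 + 375·(-8) = 5)
  q = 14: r = 2, s = -3 − 14·5 = -73, t = 5 − 14·(-8) = 117  (check: 601·(-73) + 375·117 = 2)
  q = 2: r = 1, s = 5 − 2·(-73) = 151, t = -8 − 2·117 = -242  (check: 601·151 + 375·(-242) = 1)
The row with r = 1 (the gcd) gives the Bezout coefficients s = 151, t = -242.
Result: 601 · (151) + 375 · (-242) = 1.

gcd(601, 375) = 1; s = 151, t = -242 (check: 601·151 + 375·(-242) = 1).


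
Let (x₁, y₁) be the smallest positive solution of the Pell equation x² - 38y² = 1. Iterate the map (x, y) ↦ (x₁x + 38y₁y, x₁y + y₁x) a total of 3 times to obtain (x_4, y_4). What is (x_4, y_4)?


Step 1: Find the fundamental solution (x₁, y₁) of x² - 38y² = 1.
  Expand √38 as a continued fraction. a₀ = ⌊√38⌋ = 6; iterate m_{k+1} = d_k·a_k − m_k, d_{k+1} = (38 − m_{k+1}²)/d_k, a_{k+1} = ⌊(a₀ + m_{k+1})/d_{k+1}⌋ (starting m₀ = 0, d₀ = 1), with convergents p_k = a_k·p_{k-1} + p_{k-2}, q_k = a_k·q_{k-1} + q_{k-2} (p₋₁ = 1, q₋₁ = 0):
  k = 0: a₀ = 6; p₀/q₀ = 6/1; p₀² − 38·q₀² = 36 − 38 = -2.
  k = 1: m = 6, d = 2, a = ⌊(6 + 6)/2⌋ = 6; p/q = (6·6 + 1)/(6·1 + 0) = 37/6; p² − 38·q² = 1369 − 1368 = 1.
  The first convergent with p² − 38·q² = 1 gives the fundamental solution (x₁, y₁) = (37, 6).
Step 2: Apply the recurrence (x_{n+1}, y_{n+1}) = (x₁x_n + 38y₁y_n, x₁y_n + y₁x_n) repeatedly.
  From (x_1, y_1) = (37, 6): x_2 = 37·37 + 38·6·6 = 2737; y_2 = 37·6 + 6·37 = 444.
  From (x_2, y_2) = (2737, 444): x_3 = 37·2737 + 38·6·444 = 202501; y_3 = 37·444 + 6·2737 = 32850.
  From (x_3, y_3) = (202501, 32850): x_4 = 37·202501 + 38·6·32850 = 14982337; y_4 = 37·32850 + 6·202501 = 2430456.
Step 3: Verify x_4² - 38·y_4² = 224470421981569 - 224470421981568 = 1 (should be 1). ✓

(x_1, y_1) = (37, 6); (x_4, y_4) = (14982337, 2430456).


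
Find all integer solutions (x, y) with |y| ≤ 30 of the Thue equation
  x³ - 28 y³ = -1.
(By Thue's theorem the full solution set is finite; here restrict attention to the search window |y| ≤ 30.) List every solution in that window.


The equation is x³ - 28y³ = -1. For fixed y, x³ = 28·y³ − 1, so a solution requires the RHS to be a perfect cube.
Strategy: iterate y from -30 to 30, compute RHS = 28·y³ − 1, and check whether it is a (positive or negative) perfect cube.
Check small values of y:
  y = 0: RHS = -1 = (-1)³ ⇒ x = -1 works.
  y = 1: RHS = 27 = (3)³ ⇒ x = 3 works.
  y = -1: RHS = -29 is not a perfect cube.
  y = 2: RHS = 223 is not a perfect cube.
  y = -2: RHS = -225 is not a perfect cube.
  y = 3: RHS = 755 is not a perfect cube.
  y = -3: RHS = -757 is not a perfect cube.
Continuing the search up to |y| = 30 finds no further solutions beyond those listed.
Collected solutions: (-1, 0), (3, 1).

Solutions (with |y| ≤ 30): (-1, 0), (3, 1).


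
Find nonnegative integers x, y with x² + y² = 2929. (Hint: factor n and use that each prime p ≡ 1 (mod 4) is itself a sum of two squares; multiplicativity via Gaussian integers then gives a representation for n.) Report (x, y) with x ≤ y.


Step 1: Factor n = 2929 = 29 · 101.
Step 2: Check the mod-4 condition on each prime factor: 29 ≡ 1 (mod 4), exponent 1; 101 ≡ 1 (mod 4), exponent 1.
All primes ≡ 3 (mod 4) appear to even exponent (or don't appear), so by the two-squares theorem n IS expressible as a sum of two squares.
Step 3: Build a representation. Here n = 29 · 101 is a product of primes ≡ 1 (mod 4). Each prime p ≡ 1 (mod 4) is itself a sum of two squares; find a² by testing p − a² for a perfect square:
  29: 29 − 1² = 28, 29 − 2² = 25 = 5² ⇒ 29 = 2² + 5².
  101: 101 − 1² = 100 = 10² ⇒ 101 = 1² + 10².
  Combine using the Brahmagupta–Fibonacci identity (a² + b²)(c² + d²) = (ac − bd)² + (ad + bc)² = (ac + bd)² + (ad − bc)²:
  29 · 101 = 2929: from (2² + 5²)(1² + 10²), take (2·1 − 5·10, 2·10 + 5·1) = (2 − 50, 20 + 5) = (-48, 25); dropping signs (only squares matter) gives (48, 25); check 48² + 25² = 2304 + 625 = 2929 ✓.
Step 4: Order so x ≤ y and verify: 25² + 48² = 625 + 2304 = 2929 = n. ✓

n = 2929 = 25² + 48² (one valid representation with x ≤ y).


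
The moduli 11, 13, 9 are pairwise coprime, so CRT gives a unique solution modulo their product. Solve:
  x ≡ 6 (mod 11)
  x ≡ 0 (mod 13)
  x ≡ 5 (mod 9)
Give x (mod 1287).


Moduli 11, 13, 9 are pairwise coprime; by CRT there is a unique solution modulo M = 11 · 13 · 9 = 1287.
Solve pairwise, accumulating the modulus:
  Start with x ≡ 6 (mod 11).
  Combine with x ≡ 0 (mod 13): since gcd(11, 13) = 1, we get a unique residue mod 143.
    Write x = 6 + 11·t and substitute into x ≡ 0 (mod 13): 11·t ≡ 0 − 6 = -6 (mod 13).
    Reduce coefficients mod 13: 11·t ≡ 7 (mod 13).
    The inverse of 11 mod 13 is 6 (since 11·6 = 66 = 5·13 + 1), so t ≡ 6·7 = 42 ≡ 3 (mod 13).
    Then x = 6 + 11·3 = 39, valid modulo lcm(11, 13) = 143: x ≡ 39 (mod 143).
  Combine with x ≡ 5 (mod 9): since gcd(143, 9) = 1, we get a unique residue mod 1287.
    Write x = 39 + 143·t and substitute into x ≡ 5 (mod 9): 143·t ≡ 5 − 39 = -34 (mod 9).
    Reduce coefficients mod 9: 8·t ≡ 2 (mod 9).
    The inverse of 8 mod 9 is 8 (since 8·8 = 64 = 7·9 + 1), so t ≡ 8·2 = 16 ≡ 7 (mod 9).
    Then x = 39 + 143·7 = 1040, valid modulo lcm(143, 9) = 1287: x ≡ 1040 (mod 1287).
Verify: 1040 mod 11 = 6 ✓, 1040 mod 13 = 0 ✓, 1040 mod 9 = 5 ✓.

x ≡ 1040 (mod 1287).


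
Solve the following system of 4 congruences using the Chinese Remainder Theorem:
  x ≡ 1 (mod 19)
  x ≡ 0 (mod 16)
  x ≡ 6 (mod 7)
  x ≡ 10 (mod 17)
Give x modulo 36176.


Product of moduli M = 19 · 16 · 7 · 17 = 36176.
Merge one congruence at a time:
  Start: x ≡ 1 (mod 19).
  Combine with x ≡ 0 (mod 16); new modulus lcm = 304.
    Write x = 1 + 19·t and substitute into x ≡ 0 (mod 16): 19·t ≡ 0 − 1 = -1 (mod 16).
    Reduce coefficients mod 16: 3·t ≡ 15 (mod 16).
    The inverse of 3 mod 16 is 11 (since 3·11 = 33 = 2·16 + 1), so t ≡ 11·15 = 165 ≡ 5 (mod 16).
    Then x = 1 + 19·5 = 96, valid modulo lcm(19, 16) = 304: x ≡ 96 (mod 304).
  Combine with x ≡ 6 (mod 7); new modulus lcm = 2128.
    Write x = 96 + 304·t and substitute into x ≡ 6 (mod 7): 304·t ≡ 6 − 96 = -90 (mod 7).
    Reduce coefficients mod 7: 3·t ≡ 1 (mod 7).
    The inverse of 3 mod 7 is 5 (since 3·5 = 15 = 2·7 + 1), so t ≡ 5·1 = 5 ≡ 5 (mod 7).
    Then x = 96 + 304·5 = 1616, valid modulo lcm(304, 7) = 2128: x ≡ 1616 (mod 2128).
  Combine with x ≡ 10 (mod 17); new modulus lcm = 36176.
    Write x = 1616 + 2128·t and substitute into x ≡ 10 (mod 17): 2128·t ≡ 10 − 1616 = -1606 (mod 17).
    Reduce coefficients mod 17: 3·t ≡ 9 (mod 17).
    The inverse of 3 mod 17 is 6 (since 3·6 = 18 = 1·17 + 1), so t ≡ 6·9 = 54 ≡ 3 (mod 17).
    Then x = 1616 + 2128·3 = 8000, valid modulo lcm(2128, 17) = 36176: x ≡ 8000 (mod 36176).
Verify against each original: 8000 mod 19 = 1, 8000 mod 16 = 0, 8000 mod 7 = 6, 8000 mod 17 = 10.

x ≡ 8000 (mod 36176).


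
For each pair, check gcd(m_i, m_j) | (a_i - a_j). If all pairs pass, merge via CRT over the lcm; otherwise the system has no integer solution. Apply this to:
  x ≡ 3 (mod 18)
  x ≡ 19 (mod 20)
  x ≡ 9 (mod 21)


Moduli 18, 20, 21 are not pairwise coprime, so CRT works modulo lcm(m_i) when all pairwise compatibility conditions hold.
Pairwise compatibility: gcd(m_i, m_j) must divide a_i - a_j for every pair.
Merge one congruence at a time:
  Start: x ≡ 3 (mod 18).
  Combine with x ≡ 19 (mod 20): gcd(18, 20) = 2; 19 - 3 = 16, which IS divisible by 2, so compatible.
    Write x = 3 + 18·t and substitute into x ≡ 19 (mod 20): 18·t ≡ 19 − 3 = 16 (mod 20).
    Divide the congruence (and modulus) by g = 2: 9·t ≡ 8 (mod 10).
    The inverse of 9 mod 10 is 9 (since 9·9 = 81 = 8·10 + 1), so t ≡ 9·8 = 72 ≡ 2 (mod 10).
    Then x = 3 + 18·2 = 39, valid modulo lcm(18, 20) = 180: x ≡ 39 (mod 180).
  Combine with x ≡ 9 (mod 21): gcd(180, 21) = 3; 9 - 39 = -30, which IS divisible by 3, so compatible.
    Write x = 39 + 180·t and substitute into x ≡ 9 (mod 21): 180·t ≡ 9 − 39 = -30 (mod 21).
    Divide the congruence (and modulus) by g = 3: 60·t ≡ -10 (mod 7).
    Reduce coefficients mod 7: 4·t ≡ 4 (mod 7).
    The inverse of 4 mod 7 is 2 (since 4·2 = 8 = 1·7 + 1), so t ≡ 2·4 = 8 ≡ 1 (mod 7).
    Then x = 39 + 180·1 = 219, valid modulo lcm(180, 21) = 1260: x ≡ 219 (mod 1260).
Verify: 219 mod 18 = 3, 219 mod 20 = 19, 219 mod 21 = 9.

x ≡ 219 (mod 1260).


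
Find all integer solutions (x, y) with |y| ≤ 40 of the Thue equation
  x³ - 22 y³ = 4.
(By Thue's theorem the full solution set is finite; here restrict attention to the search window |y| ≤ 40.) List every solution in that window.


The equation is x³ - 22y³ = 4. For fixed y, x³ = 22·y³ + 4, so a solution requires the RHS to be a perfect cube.
Strategy: iterate y from -40 to 40, compute RHS = 22·y³ + 4, and check whether it is a (positive or negative) perfect cube.
Check small values of y:
  y = 0: RHS = 4 is not a perfect cube.
  y = 1: RHS = 26 is not a perfect cube.
  y = -1: RHS = -18 is not a perfect cube.
  y = 2: RHS = 180 is not a perfect cube.
  y = -2: RHS = -172 is not a perfect cube.
  y = 3: RHS = 598 is not a perfect cube.
  y = -3: RHS = -590 is not a perfect cube.
Continuing the search up to |y| = 40 finds no solutions either.
No (x, y) in the scanned range satisfies the equation.

No integer solutions with |y| ≤ 40.


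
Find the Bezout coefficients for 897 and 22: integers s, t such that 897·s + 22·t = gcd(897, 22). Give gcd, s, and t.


Euclidean algorithm on (897, 22) — divide until remainder is 0:
  897 = 40 · 22 + 17
  22 = 1 · 17 + 5
  17 = 3 · 5 + 2
  5 = 2 · 2 + 1
  2 = 2 · 1 + 0
gcd(897, 22) = 1.
Track Bezout coefficients alongside the remainders: start with r₀ = 897 = a·1 + b·0 (s = 1, t = 0) and r₁ = 22 = a·0 + b·1 (s = 0, t = 1); each new remainder r_{k+1} = r_{k-1} − q_k·r_k inherits s_{k+1} = s_{k-1} − q_k·s_k, t_{k+1} = t_{k-1} − q_k·t_k, so r_k = a·s_k + b·t_k at every step:
  q = 40: r = 17, s = 1 − 40·0 = 1, t = 0 − 40·1 = -40  (check: 897·1 + 22·(-40) = 17)
  q = 1: r = 5, s = 0 − 1·1 = -1, t = 1 − 1·(-40) = 41  (check: 897·(-1) + 22·41 = 5)
  q = 3: r = 2, s = 1 − 3·(-1) = 4, t = -40 − 3·41 = -163  (check: 897·4 + 22·(-163) = 2)
  q = 2: r = 1, s = -1 − 2·4 = -9, t = 41 − 2·(-163) = 367  (check: 897·(-9) + 22·367 = 1)
The row with r = 1 (the gcd) gives the Bezout coefficients s = -9, t = 367.
Result: 897 · (-9) + 22 · (367) = 1.

gcd(897, 22) = 1; s = -9, t = 367 (check: 897·(-9) + 22·367 = 1).


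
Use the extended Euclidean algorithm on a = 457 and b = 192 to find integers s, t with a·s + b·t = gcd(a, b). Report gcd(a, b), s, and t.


Euclidean algorithm on (457, 192) — divide until remainder is 0:
  457 = 2 · 192 + 73
  192 = 2 · 73 + 46
  73 = 1 · 46 + 27
  46 = 1 · 27 + 19
  27 = 1 · 19 + 8
  19 = 2 · 8 + 3
  8 = 2 · 3 + 2
  3 = 1 · 2 + 1
  2 = 2 · 1 + 0
gcd(457, 192) = 1.
Track Bezout coefficients alongside the remainders: start with r₀ = 457 = a·1 + b·0 (s = 1, t = 0) and r₁ = 192 = a·0 + b·1 (s = 0, t = 1); each new remainder r_{k+1} = r_{k-1} − q_k·r_k inherits s_{k+1} = s_{k-1} − q_k·s_k, t_{k+1} = t_{k-1} − q_k·t_k, so r_k = a·s_k + b·t_k at every step:
  q = 2: r = 73, s = 1 − 2·0 = 1, t = 0 − 2·1 = -2  (check: 457·1 + 192·(-2) = 73)
  q = 2: r = 46, s = 0 − 2·1 = -2, t = 1 − 2·(-2) = 5  (check: 457·(-2) + 192·5 = 46)
  q = 1: r = 27, s = 1 − 1·(-2) = 3, t = -2 − 1·5 = -7  (check: 457·3 + 192·(-7) = 27)
  q = 1: r = 19, s = -2 − 1·3 = -5, t = 5 − 1·(-7) = 12  (check: 457·(-5) + 192·12 = 19)
  q = 1: r = 8, s = 3 − 1·(-5) = 8, t = -7 − 1·12 = -19  (check: 457·8 + 192·(-19) = 8)
  q = 2: r = 3, s = -5 − 2·8 = -21, t = 12 − 2·(-19) = 50  (check: 457·(-21) + 192·50 = 3)
  q = 2: r = 2, s = 8 − 2·(-21) = 50, t = -19 − 2·50 = -119  (check: 457·50 + 192·(-119) = 2)
  q = 1: r = 1, s = -21 − 1·50 = -71, t = 50 − 1·(-119) = 169  (check: 457·(-71) + 192·169 = 1)
The row with r = 1 (the gcd) gives the Bezout coefficients s = -71, t = 169.
Result: 457 · (-71) + 192 · (169) = 1.

gcd(457, 192) = 1; s = -71, t = 169 (check: 457·(-71) + 192·169 = 1).


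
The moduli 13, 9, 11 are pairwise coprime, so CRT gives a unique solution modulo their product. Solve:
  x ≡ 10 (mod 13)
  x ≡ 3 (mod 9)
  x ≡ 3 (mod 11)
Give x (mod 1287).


Moduli 13, 9, 11 are pairwise coprime; by CRT there is a unique solution modulo M = 13 · 9 · 11 = 1287.
Solve pairwise, accumulating the modulus:
  Start with x ≡ 10 (mod 13).
  Combine with x ≡ 3 (mod 9): since gcd(13, 9) = 1, we get a unique residue mod 117.
    Write x = 10 + 13·t and substitute into x ≡ 3 (mod 9): 13·t ≡ 3 − 10 = -7 (mod 9).
    Reduce coefficients mod 9: 4·t ≡ 2 (mod 9).
    The inverse of 4 mod 9 is 7 (since 4·7 = 28 = 3·9 + 1), so t ≡ 7·2 = 14 ≡ 5 (mod 9).
    Then x = 10 + 13·5 = 75, valid modulo lcm(13, 9) = 117: x ≡ 75 (mod 117).
  Combine with x ≡ 3 (mod 11): since gcd(117, 11) = 1, we get a unique residue mod 1287.
    Write x = 75 + 117·t and substitute into x ≡ 3 (mod 11): 117·t ≡ 3 − 75 = -72 (mod 11).
    Reduce coefficients mod 11: 7·t ≡ 5 (mod 11).
    The inverse of 7 mod 11 is 8 (since 7·8 = 56 = 5·11 + 1), so t ≡ 8·5 = 40 ≡ 7 (mod 11).
    Then x = 75 + 117·7 = 894, valid modulo lcm(117, 11) = 1287: x ≡ 894 (mod 1287).
Verify: 894 mod 13 = 10 ✓, 894 mod 9 = 3 ✓, 894 mod 11 = 3 ✓.

x ≡ 894 (mod 1287).


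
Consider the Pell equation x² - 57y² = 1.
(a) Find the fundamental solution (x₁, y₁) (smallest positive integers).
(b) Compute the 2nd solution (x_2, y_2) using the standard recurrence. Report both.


Step 1: Find the fundamental solution (x₁, y₁) of x² - 57y² = 1.
  Expand √57 as a continued fraction. a₀ = ⌊√57⌋ = 7; iterate m_{k+1} = d_k·a_k − m_k, d_{k+1} = (57 − m_{k+1}²)/d_k, a_{k+1} = ⌊(a₀ + m_{k+1})/d_{k+1}⌋ (starting m₀ = 0, d₀ = 1), with convergents p_k = a_k·p_{k-1} + p_{k-2}, q_k = a_k·q_{k-1} + q_{k-2} (p₋₁ = 1, q₋₁ = 0):
  k = 0: a₀ = 7; p₀/q₀ = 7/1; p₀² − 57·q₀² = 49 − 57 = -8.
  k = 1: m = 7, d = 8, a = ⌊(7 + 7)/8⌋ = 1; p/q = (1·7 + 1)/(1·1 + 0) = 8/1; p² − 57·q² = 64 − 57 = 7.
  k = 2: m = 1, d = 7, a = ⌊(7 + 1)/7⌋ = 1; p/q = (1·8 + 7)/(1·1 + 1) = 15/2; p² − 57·q² = 225 − 228 = -3.
  k = 3: m = 6, d = 3, a = ⌊(7 + 6)/3⌋ = 4; p/q = (4·15 + 8)/(4·2 + 1) = 68/9; p² − 57·q² = 4624 − 4617 = 7.
  k = 4: m = 6, d = 7, a = ⌊(7 + 6)/7⌋ = 1; p/q = (1·68 + 15)/(1·9 + 2) = 83/11; p² − 57·q² = 6889 − 6897 = -8.
  k = 5: m = 1, d = 8, a = ⌊(7 + 1)/8⌋ = 1; p/q = (1·83 + 68)/(1·11 + 9) = 151/20; p² − 57·q² = 22801 − 22800 = 1.
  The first convergent with p² − 57·q² = 1 gives the fundamental solution (x₁, y₁) = (151, 20).
Step 2: Apply the recurrence (x_{n+1}, y_{n+1}) = (x₁x_n + 57y₁y_n, x₁y_n + y₁x_n) repeatedly.
  From (x_1, y_1) = (151, 20): x_2 = 151·151 + 57·20·20 = 45601; y_2 = 151·20 + 20·151 = 6040.
Step 3: Verify x_2² - 57·y_2² = 2079451201 - 2079451200 = 1 (should be 1). ✓

(x_1, y_1) = (151, 20); (x_2, y_2) = (45601, 6040).


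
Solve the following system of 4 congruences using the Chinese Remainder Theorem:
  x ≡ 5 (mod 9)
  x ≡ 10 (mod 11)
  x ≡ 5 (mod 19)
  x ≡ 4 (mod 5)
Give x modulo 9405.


Product of moduli M = 9 · 11 · 19 · 5 = 9405.
Merge one congruence at a time:
  Start: x ≡ 5 (mod 9).
  Combine with x ≡ 10 (mod 11); new modulus lcm = 99.
    Write x = 5 + 9·t and substitute into x ≡ 10 (mod 11): 9·t ≡ 10 − 5 = 5 (mod 11).
    The inverse of 9 mod 11 is 5 (since 9·5 = 45 = 4·11 + 1), so t ≡ 5·5 = 25 ≡ 3 (mod 11).
    Then x = 5 + 9·3 = 32, valid modulo lcm(9, 11) = 99: x ≡ 32 (mod 99).
  Combine with x ≡ 5 (mod 19); new modulus lcm = 1881.
    Write x = 32 + 99·t and substitute into x ≡ 5 (mod 19): 99·t ≡ 5 − 32 = -27 (mod 19).
    Reduce coefficients mod 19: 4·t ≡ 11 (mod 19).
    The inverse of 4 mod 19 is 5 (since 4·5 = 20 = 1·19 + 1), so t ≡ 5·11 = 55 ≡ 17 (mod 19).
    Then x = 32 + 99·17 = 1715, valid modulo lcm(99, 19) = 1881: x ≡ 1715 (mod 1881).
  Combine with x ≡ 4 (mod 5); new modulus lcm = 9405.
    Write x = 1715 + 1881·t and substitute into x ≡ 4 (mod 5): 1881·t ≡ 4 − 1715 = -1711 (mod 5).
    Reduce coefficients mod 5: 1·t ≡ 4 (mod 5).
    So t ≡ 4 (mod 5).
    Then x = 1715 + 1881·4 = 9239, valid modulo lcm(1881, 5) = 9405: x ≡ 9239 (mod 9405).
Verify against each original: 9239 mod 9 = 5, 9239 mod 11 = 10, 9239 mod 19 = 5, 9239 mod 5 = 4.

x ≡ 9239 (mod 9405).


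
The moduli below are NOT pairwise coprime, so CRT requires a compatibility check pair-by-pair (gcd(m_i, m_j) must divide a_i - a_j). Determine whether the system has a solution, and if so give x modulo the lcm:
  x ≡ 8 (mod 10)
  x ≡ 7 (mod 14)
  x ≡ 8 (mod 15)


Moduli 10, 14, 15 are not pairwise coprime, so CRT works modulo lcm(m_i) when all pairwise compatibility conditions hold.
Pairwise compatibility: gcd(m_i, m_j) must divide a_i - a_j for every pair.
Merge one congruence at a time:
  Start: x ≡ 8 (mod 10).
  Combine with x ≡ 7 (mod 14): gcd(10, 14) = 2, and 7 - 8 = -1 is NOT divisible by 2.
    ⇒ system is inconsistent (no integer solution).

No solution (the system is inconsistent).


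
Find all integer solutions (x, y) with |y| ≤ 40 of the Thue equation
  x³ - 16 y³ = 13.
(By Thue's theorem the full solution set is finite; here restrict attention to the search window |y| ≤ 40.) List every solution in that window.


The equation is x³ - 16y³ = 13. For fixed y, x³ = 16·y³ + 13, so a solution requires the RHS to be a perfect cube.
Strategy: iterate y from -40 to 40, compute RHS = 16·y³ + 13, and check whether it is a (positive or negative) perfect cube.
Check small values of y:
  y = 0: RHS = 13 is not a perfect cube.
  y = 1: RHS = 29 is not a perfect cube.
  y = -1: RHS = -3 is not a perfect cube.
  y = 2: RHS = 141 is not a perfect cube.
  y = -2: RHS = -115 is not a perfect cube.
  y = 3: RHS = 445 is not a perfect cube.
  y = -3: RHS = -419 is not a perfect cube.
Continuing the search up to |y| = 40 finds no solutions either.
No (x, y) in the scanned range satisfies the equation.

No integer solutions with |y| ≤ 40.


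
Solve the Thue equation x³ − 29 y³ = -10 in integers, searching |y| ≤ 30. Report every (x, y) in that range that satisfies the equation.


The equation is x³ - 29y³ = -10. For fixed y, x³ = 29·y³ − 10, so a solution requires the RHS to be a perfect cube.
Strategy: iterate y from -30 to 30, compute RHS = 29·y³ − 10, and check whether it is a (positive or negative) perfect cube.
Check small values of y:
  y = 0: RHS = -10 is not a perfect cube.
  y = 1: RHS = 19 is not a perfect cube.
  y = -1: RHS = -39 is not a perfect cube.
  y = 2: RHS = 222 is not a perfect cube.
  y = -2: RHS = -242 is not a perfect cube.
  y = 3: RHS = 773 is not a perfect cube.
  y = -3: RHS = -793 is not a perfect cube.
Continuing the search up to |y| = 30 finds no solutions either.
No (x, y) in the scanned range satisfies the equation.

No integer solutions with |y| ≤ 30.


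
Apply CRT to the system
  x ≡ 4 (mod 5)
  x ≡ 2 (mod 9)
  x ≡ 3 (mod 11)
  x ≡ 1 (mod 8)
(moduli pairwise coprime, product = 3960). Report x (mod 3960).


Product of moduli M = 5 · 9 · 11 · 8 = 3960.
Merge one congruence at a time:
  Start: x ≡ 4 (mod 5).
  Combine with x ≡ 2 (mod 9); new modulus lcm = 45.
    Write x = 4 + 5·t and substitute into x ≡ 2 (mod 9): 5·t ≡ 2 − 4 = -2 (mod 9).
    Reduce coefficients mod 9: 5·t ≡ 7 (mod 9).
    The inverse of 5 mod 9 is 2 (since 5·2 = 10 = 1·9 + 1), so t ≡ 2·7 = 14 ≡ 5 (mod 9).
    Then x = 4 + 5·5 = 29, valid modulo lcm(5, 9) = 45: x ≡ 29 (mod 45).
  Combine with x ≡ 3 (mod 11); new modulus lcm = 495.
    Write x = 29 + 45·t and substitute into x ≡ 3 (mod 11): 45·t ≡ 3 − 29 = -26 (mod 11).
    Reduce coefficients mod 11: 1·t ≡ 7 (mod 11).
    So t ≡ 7 (mod 11).
    Then x = 29 + 45·7 = 344, valid modulo lcm(45, 11) = 495: x ≡ 344 (mod 495).
  Combine with x ≡ 1 (mod 8); new modulus lcm = 3960.
    Write x = 344 + 495·t and substitute into x ≡ 1 (mod 8): 495·t ≡ 1 − 344 = -343 (mod 8).
    Reduce coefficients mod 8: 7·t ≡ 1 (mod 8).
    The inverse of 7 mod 8 is 7 (since 7·7 = 49 = 6·8 + 1), so t ≡ 7·1 = 7 ≡ 7 (mod 8).
    Then x = 344 + 495·7 = 3809, valid modulo lcm(495, 8) = 3960: x ≡ 3809 (mod 3960).
Verify against each original: 3809 mod 5 = 4, 3809 mod 9 = 2, 3809 mod 11 = 3, 3809 mod 8 = 1.

x ≡ 3809 (mod 3960).
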